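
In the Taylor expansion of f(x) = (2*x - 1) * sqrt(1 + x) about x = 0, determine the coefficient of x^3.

Multiply each power in the prefactor through the base expansion.
[x^0] = -1;  [x^1] = 3/2;  [x^2] = 9/8;  [x^3] = -5/16.

-5/16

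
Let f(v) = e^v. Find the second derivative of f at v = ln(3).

The coefficient of (v - ln(3))^2 in the expansion is 3/2, so f′′(ln(3)) = 2! * (3/2) = 3.

3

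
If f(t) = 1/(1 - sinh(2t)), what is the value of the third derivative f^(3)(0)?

56

Plug the Maclaurin series of the inner function into that of the outer and collect terms.
The coefficient of t^3 in the expansion is 28/3, so f′′′(0) = 3! * (28/3) = 56.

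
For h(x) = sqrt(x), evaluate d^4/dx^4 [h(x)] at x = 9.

From the series, [(x - 9)^4] h = -5/279936; multiply by 4! = 24 to get -5/11664.

-5/11664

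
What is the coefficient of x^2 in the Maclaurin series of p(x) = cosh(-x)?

p(0) = 1
p′(0) = 0
p′′(0) = 1
So c_2 = p′′(0)/2! = 1/2.

1/2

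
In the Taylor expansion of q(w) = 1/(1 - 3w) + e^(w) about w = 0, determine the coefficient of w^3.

163/6

Add the two expansions coefficient-wise.
q(0) = 2
q′(0) = 4
q′′(0) = 19
q′′′(0) = 163
Dividing each by k! gives the coefficients c_0, ..., c_3.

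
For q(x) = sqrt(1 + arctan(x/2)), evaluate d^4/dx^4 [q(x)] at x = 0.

Let u equal the inner series; expand the outer function in u and truncate.
From the series, [x^4] q = 17/6144; multiply by 4! = 24 to get 17/256.

17/256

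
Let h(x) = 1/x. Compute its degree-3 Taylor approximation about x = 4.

-(x - 4)^3/256 + (x - 4)^2/64 - (x - 4)/16 + 1/4

[(x - 4)^0] = 1/4;  [(x - 4)^1] = -1/16;  [(x - 4)^2] = 1/64;  [(x - 4)^3] = -1/256.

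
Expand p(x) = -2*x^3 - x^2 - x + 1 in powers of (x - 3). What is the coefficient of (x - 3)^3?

Differentiate repeatedly and evaluate at the center.
p(3) = -65
p′(3) = -61
p′′(3) = -38
p′′′(3) = -12
The Taylor polynomial is Σ p^(k)(3)/k! · (x - 3)^k.

-2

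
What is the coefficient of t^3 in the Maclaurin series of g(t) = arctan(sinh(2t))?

Compose series: expand the inner function first, then feed it into the outer expansion.
g(0) = 0
g′(0) = 2
g′′(0) = 0
g′′′(0) = -8
Then c_k = g^(k)(0)/k! gives each Taylor coefficient.

-4/3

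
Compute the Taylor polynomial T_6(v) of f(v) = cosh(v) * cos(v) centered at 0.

Take the Cauchy product of the two expansions.

1 - v^4/6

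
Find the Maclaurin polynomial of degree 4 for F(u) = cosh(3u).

27*u^4/8 + 9*u^2/2 + 1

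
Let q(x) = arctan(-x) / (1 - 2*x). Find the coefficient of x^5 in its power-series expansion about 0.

-223/15

Use 1/(1 - r) = Σ r^k on the denominator, then take the Cauchy product.
q(0) = 0
q′(0) = -1
q′′(0) = -4
q′′′(0) = -22
q^(4)(0) = -176
q^(5)(0) = -1784
Then c_k = q^(k)(0)/k! gives each Taylor coefficient.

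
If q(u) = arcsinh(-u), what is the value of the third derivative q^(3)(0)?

From the series, [u^3] q = 1/6; multiply by 3! = 6 to get 1.

1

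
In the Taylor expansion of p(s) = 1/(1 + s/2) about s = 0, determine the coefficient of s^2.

1/4

p(0) = 1
p′(0) = -1/2
p′′(0) = 1/2
So c_2 = p′′(0)/2! = 1/4.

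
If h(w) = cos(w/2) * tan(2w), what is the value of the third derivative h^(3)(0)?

29/2

Take the Cauchy product of the two expansions.
The coefficient of w^3 in the expansion is 29/12, so h′′′(0) = 3! * (29/12) = 29/2.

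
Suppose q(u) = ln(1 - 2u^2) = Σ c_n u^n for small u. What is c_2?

-2

q(0) = 0
q′(0) = 0
q′′(0) = -4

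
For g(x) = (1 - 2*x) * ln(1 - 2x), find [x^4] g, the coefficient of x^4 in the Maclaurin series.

4/3

Distribute the polynomial across the series and collect like powers.
[x^0] = 0;  [x^1] = -2;  [x^2] = 2;  [x^3] = 4/3;  [x^4] = 4/3.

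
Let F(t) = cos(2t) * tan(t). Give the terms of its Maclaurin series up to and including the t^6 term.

Multiply the two series term by term and collect like powers.
F(0) = 0
F′(0) = 1
F′′(0) = 0
F′′′(0) = -10
F^(4)(0) = 0
F^(5)(0) = 16
F^(6)(0) = 0
Then c_k = F^(k)(0)/k! gives each Taylor coefficient.

2*t^5/15 - 5*t^3/3 + t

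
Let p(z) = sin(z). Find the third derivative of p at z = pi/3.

Compute the successive derivatives at the expansion point and divide by k!.
The coefficient of (z - pi/3)^3 in the expansion is -1/12, so p′′′(pi/3) = 3! * (-1/12) = -1/2.

-1/2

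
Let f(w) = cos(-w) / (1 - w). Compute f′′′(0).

3

Expand 1/(denominator) as a geometric series and multiply by the numerator's series.
The coefficient of w^3 in the expansion is 1/2, so f′′′(0) = 3! * (1/2) = 3.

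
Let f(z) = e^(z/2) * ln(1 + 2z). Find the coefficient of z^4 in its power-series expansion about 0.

Multiply the two series term by term and collect like powers.
f(0) = 0
f′(0) = 2
f′′(0) = -2
f′′′(0) = 23/2
f^(4)(0) = -69

-23/8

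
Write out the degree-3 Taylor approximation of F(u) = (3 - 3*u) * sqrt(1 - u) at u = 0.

Shift and add copies of the series according to the polynomial's terms.

3*u^3/16 + 9*u^2/8 - 9*u/2 + 3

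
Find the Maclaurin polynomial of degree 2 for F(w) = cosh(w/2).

Apply the Taylor formula c_k = f^(k)(a)/k!.
[w^0] = 1;  [w^1] = 0;  [w^2] = 1/8.

w^2/8 + 1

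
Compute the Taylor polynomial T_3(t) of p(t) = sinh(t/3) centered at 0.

t^3/162 + t/3

[t^0] = 0;  [t^1] = 1/3;  [t^2] = 0;  [t^3] = 1/162.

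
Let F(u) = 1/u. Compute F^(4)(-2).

The coefficient of (u + 2)^4 in the expansion is -1/32, so F^(4)(-2) = 4! * (-1/32) = -3/4.

-3/4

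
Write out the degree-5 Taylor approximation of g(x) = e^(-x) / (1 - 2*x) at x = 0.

Expand 1/(denominator) as a geometric series and multiply by the numerator's series.

2329*x^5/120 + 233*x^4/24 + 29*x^3/6 + 5*x^2/2 + x + 1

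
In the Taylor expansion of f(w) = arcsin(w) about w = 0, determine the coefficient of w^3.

Compute the successive derivatives at the expansion point and divide by k!.
[w^0] = 0;  [w^1] = 1;  [w^2] = 0;  [w^3] = 1/6.

1/6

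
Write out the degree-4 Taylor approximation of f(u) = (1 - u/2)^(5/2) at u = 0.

Compute the successive derivatives at the expansion point and divide by k!.
f(0) = 1
f′(0) = -5/4
f′′(0) = 15/16
f′′′(0) = -15/64
f^(4)(0) = -15/256
Then c_k = f^(k)(0)/k! gives each Taylor coefficient.

-5*u^4/2048 - 5*u^3/128 + 15*u^2/32 - 5*u/4 + 1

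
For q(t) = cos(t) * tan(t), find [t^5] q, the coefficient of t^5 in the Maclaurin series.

Take the Cauchy product of the two expansions.
q(0) = 0
q′(0) = 1
q′′(0) = 0
q′′′(0) = -1
q^(4)(0) = 0
q^(5)(0) = 1

1/120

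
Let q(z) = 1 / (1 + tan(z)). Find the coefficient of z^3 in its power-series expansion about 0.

-4/3

Use the geometric series for the reciprocal, then substitute.
q(0) = 1
q′(0) = -1
q′′(0) = 2
q′′′(0) = -8
So c_3 = q′′′(0)/3! = -4/3.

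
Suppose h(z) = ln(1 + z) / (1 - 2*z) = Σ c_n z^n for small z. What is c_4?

77/12

Expand 1/(denominator) as a geometric series and multiply by the numerator's series.
h(0) = 0
h′(0) = 1
h′′(0) = 3
h′′′(0) = 20
h^(4)(0) = 154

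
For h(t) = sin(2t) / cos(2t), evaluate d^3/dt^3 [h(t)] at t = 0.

16

Divide the numerator series by the denominator series (power-series long division).
From the series, [t^3] h = 8/3; multiply by 3! = 6 to get 16.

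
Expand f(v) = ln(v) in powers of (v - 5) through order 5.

(v - 5)^5/15625 - (v - 5)^4/2500 + (v - 5)^3/375 - (v - 5)^2/50 + (v - 5)/5 + ln(5)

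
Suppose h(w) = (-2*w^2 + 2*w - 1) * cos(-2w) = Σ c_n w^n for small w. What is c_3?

Multiply each power in the prefactor through the base expansion.
h(0) = -1
h′(0) = 2
h′′(0) = 0
h′′′(0) = -24
The Taylor polynomial is Σ h^(k)(0)/k! · w^k.

-4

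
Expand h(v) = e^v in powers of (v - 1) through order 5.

h(1) = e
h′(1) = e
h′′(1) = e
h′′′(1) = e
h^(4)(1) = e
h^(5)(1) = e
Dividing each by k! gives the coefficients c_0, ..., c_5.

e*(v - 1)^5/120 + e*(v - 1)^4/24 + e*(v - 1)^3/6 + e*(v - 1)^2/2 + e*(v - 1) + e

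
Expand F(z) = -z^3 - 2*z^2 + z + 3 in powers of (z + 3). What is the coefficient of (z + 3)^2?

7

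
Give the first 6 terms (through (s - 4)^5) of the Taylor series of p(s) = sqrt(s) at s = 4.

p(4) = 2
p′(4) = 1/4
p′′(4) = -1/32
p′′′(4) = 3/256
p^(4)(4) = -15/2048
p^(5)(4) = 105/16384

7*(s - 4)^5/131072 - 5*(s - 4)^4/16384 + (s - 4)^3/512 - (s - 4)^2/64 + (s - 4)/4 + 2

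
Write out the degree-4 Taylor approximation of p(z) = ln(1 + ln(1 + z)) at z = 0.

-35*z^4/24 + 7*z^3/6 - z^2 + z

Substitute the inner expansion into the outer series and collect powers.
p(0) = 0
p′(0) = 1
p′′(0) = -2
p′′′(0) = 7
p^(4)(0) = -35
Dividing each by k! gives the coefficients c_0, ..., c_4.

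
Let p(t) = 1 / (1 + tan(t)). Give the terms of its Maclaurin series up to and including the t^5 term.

-32*t^5/15 + 5*t^4/3 - 4*t^3/3 + t^2 - t + 1

Expand as Σ (-1)^k u^k with u equal to the inner function's series.
p(0) = 1
p′(0) = -1
p′′(0) = 2
p′′′(0) = -8
p^(4)(0) = 40
p^(5)(0) = -256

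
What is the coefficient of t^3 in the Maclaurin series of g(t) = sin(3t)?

Differentiate repeatedly and evaluate at the center.
g(0) = 0
g′(0) = 3
g′′(0) = 0
g′′′(0) = -27
Then c_k = g^(k)(0)/k! gives each Taylor coefficient.

-9/2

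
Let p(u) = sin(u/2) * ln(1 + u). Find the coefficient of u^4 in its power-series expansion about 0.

7/48

Take the Cauchy product of the two expansions.
p(0) = 0
p′(0) = 0
p′′(0) = 1
p′′′(0) = -3/2
p^(4)(0) = 7/2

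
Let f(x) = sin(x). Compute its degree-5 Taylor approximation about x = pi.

-(x - pi)^5/120 + (x - pi)^3/6 - (x - pi)

f(pi) = 0
f′(pi) = -1
f′′(pi) = 0
f′′′(pi) = 1
f^(4)(pi) = 0
f^(5)(pi) = -1
The Taylor polynomial is Σ f^(k)(pi)/k! · (x - pi)^k.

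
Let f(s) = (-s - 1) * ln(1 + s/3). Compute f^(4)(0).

-2/9

Shift and add copies of the series according to the polynomial's terms.
The coefficient of s^4 in the expansion is -1/108, so f^(4)(0) = 4! * (-1/108) = -2/9.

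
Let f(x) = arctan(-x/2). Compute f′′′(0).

The coefficient of x^3 in the expansion is 1/24, so f′′′(0) = 3! * (1/24) = 1/4.

1/4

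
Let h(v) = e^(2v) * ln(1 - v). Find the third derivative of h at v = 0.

Expand each factor separately, then convolve coefficients.
From the series, [v^3] h = -10/3; multiply by 3! = 6 to get -20.

-20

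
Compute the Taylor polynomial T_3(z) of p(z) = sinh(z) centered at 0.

p(0) = 0
p′(0) = 1
p′′(0) = 0
p′′′(0) = 1
Dividing each by k! gives the coefficients c_0, ..., c_3.

z^3/6 + z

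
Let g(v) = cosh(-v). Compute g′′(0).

1

Compute the successive derivatives at the expansion point and divide by k!.
From the series, [v^2] g = 1/2; multiply by 2! = 2 to get 1.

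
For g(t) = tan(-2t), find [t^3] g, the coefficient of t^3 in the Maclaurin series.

-8/3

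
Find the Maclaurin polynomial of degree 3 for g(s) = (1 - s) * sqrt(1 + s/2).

5*s^3/128 - 9*s^2/32 - 3*s/4 + 1

Shift and add copies of the series according to the polynomial's terms.
g(0) = 1
g′(0) = -3/4
g′′(0) = -9/16
g′′′(0) = 15/64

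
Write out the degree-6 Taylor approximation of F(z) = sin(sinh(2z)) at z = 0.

Plug the Maclaurin series of the inner function into that of the outer and collect terms.
F(0) = 0
F′(0) = 2
F′′(0) = 0
F′′′(0) = 0
F^(4)(0) = 0
F^(5)(0) = -256
F^(6)(0) = 0

-32*z^5/15 + 2*z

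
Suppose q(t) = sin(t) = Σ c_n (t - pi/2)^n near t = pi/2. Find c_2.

-1/2

Apply the Taylor formula c_k = f^(k)(a)/k!.
q(pi/2) = 1
q′(pi/2) = 0
q′′(pi/2) = -1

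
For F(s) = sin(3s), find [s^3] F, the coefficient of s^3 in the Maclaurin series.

-9/2

Use the known series and substitute for the argument.
[s^0] = 0;  [s^1] = 3;  [s^2] = 0;  [s^3] = -9/2.
So c_3 = F′′′(0)/3! = -9/2.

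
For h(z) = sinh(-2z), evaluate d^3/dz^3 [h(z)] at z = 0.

Compute the successive derivatives at the expansion point and divide by k!.
The coefficient of z^3 in the expansion is -4/3, so h′′′(0) = 3! * (-4/3) = -8.

-8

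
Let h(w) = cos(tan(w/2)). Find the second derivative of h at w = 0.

Plug the Maclaurin series of the inner function into that of the outer and collect terms.
From the series, [w^2] h = -1/8; multiply by 2! = 2 to get -1/4.

-1/4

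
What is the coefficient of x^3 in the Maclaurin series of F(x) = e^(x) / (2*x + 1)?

Use 1/(1 - r) = Σ r^k on the denominator, then take the Cauchy product.
So c_3 = F′′′(0)/3! = -29/6.

-29/6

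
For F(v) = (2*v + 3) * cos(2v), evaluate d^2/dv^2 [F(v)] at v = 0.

-12

Multiply each power in the prefactor through the base expansion.
The coefficient of v^2 in the expansion is -6, so F′′(0) = 2! * (-6) = -12.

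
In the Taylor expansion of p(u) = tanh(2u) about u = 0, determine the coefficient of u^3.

[u^0] = 0;  [u^1] = 2;  [u^2] = 0;  [u^3] = -8/3.

-8/3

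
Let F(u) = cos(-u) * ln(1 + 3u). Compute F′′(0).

Expand each factor separately, then convolve coefficients.
The coefficient of u^2 in the expansion is -9/2, so F′′(0) = 2! * (-9/2) = -9.

-9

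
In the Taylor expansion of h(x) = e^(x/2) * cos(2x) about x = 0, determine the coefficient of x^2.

Multiply the two series term by term and collect like powers.
h(0) = 1
h′(0) = 1/2
h′′(0) = -15/4
Then c_k = h^(k)(0)/k! gives each Taylor coefficient.

-15/8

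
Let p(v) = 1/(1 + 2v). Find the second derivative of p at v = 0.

The coefficient of v^2 in the expansion is 4, so p′′(0) = 2! * (4) = 8.

8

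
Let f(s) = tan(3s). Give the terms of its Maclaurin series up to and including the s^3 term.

9*s^3 + 3*s

[s^0] = 0;  [s^1] = 3;  [s^2] = 0;  [s^3] = 9.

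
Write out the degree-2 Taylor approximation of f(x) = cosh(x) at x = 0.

f(0) = 1
f′(0) = 0
f′′(0) = 1

x^2/2 + 1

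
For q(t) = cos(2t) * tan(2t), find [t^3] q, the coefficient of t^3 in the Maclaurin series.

Expand each factor separately, then convolve coefficients.
q(0) = 0
q′(0) = 2
q′′(0) = 0
q′′′(0) = -8
Then c_k = q^(k)(0)/k! gives each Taylor coefficient.

-4/3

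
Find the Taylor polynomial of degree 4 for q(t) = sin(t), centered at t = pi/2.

(t - pi/2)^4/24 - (t - pi/2)^2/2 + 1

Compute the successive derivatives at the expansion point and divide by k!.
q(pi/2) = 1
q′(pi/2) = 0
q′′(pi/2) = -1
q′′′(pi/2) = 0
q^(4)(pi/2) = 1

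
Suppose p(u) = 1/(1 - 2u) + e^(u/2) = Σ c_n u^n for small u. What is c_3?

Add the two expansions coefficient-wise.
p(0) = 2
p′(0) = 5/2
p′′(0) = 33/4
p′′′(0) = 385/8
Dividing each by k! gives the coefficients c_0, ..., c_3.

385/48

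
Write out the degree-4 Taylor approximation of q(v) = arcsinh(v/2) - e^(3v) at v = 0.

-27*v^4/8 - 217*v^3/48 - 9*v^2/2 - 5*v/2 - 1

Combine the two series term by term.
q(0) = -1
q′(0) = -5/2
q′′(0) = -9
q′′′(0) = -217/8
q^(4)(0) = -81
Then c_k = q^(k)(0)/k! gives each Taylor coefficient.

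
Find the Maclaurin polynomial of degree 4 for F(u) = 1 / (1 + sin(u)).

2*u^4/3 - 5*u^3/6 + u^2 - u + 1

Use the geometric series for the reciprocal, then substitute.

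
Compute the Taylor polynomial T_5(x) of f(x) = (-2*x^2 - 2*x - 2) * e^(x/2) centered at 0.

Shift and add copies of the series according to the polynomial's terms.
f(0) = -2
f′(0) = -3
f′′(0) = -13/2
f′′′(0) = -31/4
f^(4)(0) = -57/8
f^(5)(0) = -91/16
Dividing each by k! gives the coefficients c_0, ..., c_5.

-2^(239/642)*3^(437/642)*5^(65/214)*7^(188/321)*x^5/294 - 19*x^4/64 - 31*x^3/24 - 13*x^2/4 - 3*x - 2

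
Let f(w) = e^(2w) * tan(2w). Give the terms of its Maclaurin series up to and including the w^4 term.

Multiply the two series term by term and collect like powers.
f(0) = 0
f′(0) = 2
f′′(0) = 8
f′′′(0) = 40
f^(4)(0) = 192
Dividing each by k! gives the coefficients c_0, ..., c_4.

8*w^4 + 20*w^3/3 + 4*w^2 + 2*w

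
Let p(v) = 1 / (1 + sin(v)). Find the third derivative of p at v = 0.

Use the geometric series for the reciprocal, then substitute.
From the series, [v^3] p = -5/6; multiply by 3! = 6 to get -5.

-5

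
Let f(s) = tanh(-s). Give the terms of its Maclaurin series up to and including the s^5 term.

Use the known series and substitute for the argument.

-2*s^5/15 + s^3/3 - s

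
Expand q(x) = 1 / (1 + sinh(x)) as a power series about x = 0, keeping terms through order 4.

Expand as Σ (-1)^k u^k with u equal to the inner function's series.
q(0) = 1
q′(0) = -1
q′′(0) = 2
q′′′(0) = -7
q^(4)(0) = 32
Then c_k = q^(k)(0)/k! gives each Taylor coefficient.

4*x^4/3 - 7*x^3/6 + x^2 - x + 1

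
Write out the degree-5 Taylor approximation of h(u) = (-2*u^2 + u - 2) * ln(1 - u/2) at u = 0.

77*u^5/960 + 23*u^4/96 + 23*u^3/24 - u^2/4 + u

Distribute the polynomial across the series and collect like powers.
[u^0] = 0;  [u^1] = 1;  [u^2] = -1/4;  [u^3] = 23/24;  [u^4] = 23/96;  [u^5] = 77/960.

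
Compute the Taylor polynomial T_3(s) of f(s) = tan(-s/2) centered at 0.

[s^0] = 0;  [s^1] = -1/2;  [s^2] = 0;  [s^3] = -1/24.

-s^3/24 - s/2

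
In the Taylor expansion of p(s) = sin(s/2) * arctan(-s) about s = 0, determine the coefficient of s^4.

3/16

Multiply the two series term by term and collect like powers.
p(0) = 0
p′(0) = 0
p′′(0) = -1
p′′′(0) = 0
p^(4)(0) = 9/2
So c_4 = p^(4)(0)/4! = 3/16.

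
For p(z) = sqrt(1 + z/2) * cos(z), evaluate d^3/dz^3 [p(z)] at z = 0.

-45/64

Take the Cauchy product of the two expansions.
The coefficient of z^3 in the expansion is -15/128, so p′′′(0) = 3! * (-15/128) = -45/64.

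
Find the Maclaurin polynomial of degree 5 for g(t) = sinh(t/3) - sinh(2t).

-1555*t^5/5832 - 215*t^3/162 - 5*t/3

Combine the two series term by term.
g(0) = 0
g′(0) = -5/3
g′′(0) = 0
g′′′(0) = -215/27
g^(4)(0) = 0
g^(5)(0) = -7775/243
Then c_k = g^(k)(0)/k! gives each Taylor coefficient.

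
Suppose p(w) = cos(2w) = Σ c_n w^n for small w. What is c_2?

-2

Use the known series and substitute for the argument.
p(0) = 1
p′(0) = 0
p′′(0) = -4
So c_2 = p′′(0)/2! = -2.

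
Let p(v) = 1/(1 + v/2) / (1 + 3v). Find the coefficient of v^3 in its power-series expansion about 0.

-259/8

Take the Cauchy product of the two expansions.
p(0) = 1
p′(0) = -7/2
p′′(0) = 43/2
p′′′(0) = -777/4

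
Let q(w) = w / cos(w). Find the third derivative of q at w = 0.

3

Invert the denominator's series and multiply.
From the series, [w^3] q = 1/2; multiply by 3! = 6 to get 3.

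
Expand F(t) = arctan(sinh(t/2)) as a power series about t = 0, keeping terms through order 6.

Substitute the inner expansion into the outer series and collect powers.
[t^0] = 0;  [t^1] = 1/2;  [t^2] = 0;  [t^3] = -1/48;  [t^4] = 0;  [t^5] = 1/768;  [t^6] = 0.

t^5/768 - t^3/48 + t/2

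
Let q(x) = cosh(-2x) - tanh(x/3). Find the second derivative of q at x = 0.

4

Add the two expansions coefficient-wise.
From the series, [x^2] q = 2; multiply by 2! = 2 to get 4.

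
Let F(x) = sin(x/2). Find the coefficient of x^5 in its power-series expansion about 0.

Compute the successive derivatives at the expansion point and divide by k!.
F(0) = 0
F′(0) = 1/2
F′′(0) = 0
F′′′(0) = -1/8
F^(4)(0) = 0
F^(5)(0) = 1/32
So c_5 = F^(5)(0)/5! = 1/3840.

1/3840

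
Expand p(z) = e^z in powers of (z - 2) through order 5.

(z - 2)^5*e^(2)/120 + (z - 2)^4*e^(2)/24 + (z - 2)^3*e^(2)/6 + (z - 2)^2*e^(2)/2 + (z - 2)*e^(2) + e^(2)

[(z - 2)^0] = e^(2);  [(z - 2)^1] = e^(2);  [(z - 2)^2] = e^(2)/2;  [(z - 2)^3] = e^(2)/6;  [(z - 2)^4] = e^(2)/24;  [(z - 2)^5] = e^(2)/120.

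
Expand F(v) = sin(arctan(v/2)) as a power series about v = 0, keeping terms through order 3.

-v^3/16 + v/2

Substitute the inner expansion into the outer series and collect powers.
F(0) = 0
F′(0) = 1/2
F′′(0) = 0
F′′′(0) = -3/8
Dividing each by k! gives the coefficients c_0, ..., c_3.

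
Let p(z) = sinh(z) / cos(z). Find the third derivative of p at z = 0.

Divide the numerator series by the denominator series (power-series long division).
The coefficient of z^3 in the expansion is 2/3, so p′′′(0) = 3! * (2/3) = 4.

4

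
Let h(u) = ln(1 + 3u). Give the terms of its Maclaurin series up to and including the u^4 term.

Use the known series and substitute for the argument.
h(0) = 0
h′(0) = 3
h′′(0) = -9
h′′′(0) = 54
h^(4)(0) = -486
Dividing each by k! gives the coefficients c_0, ..., c_4.

-81*u^4/4 + 9*u^3 - 9*u^2/2 + 3*u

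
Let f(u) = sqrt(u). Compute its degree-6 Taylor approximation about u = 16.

Compute the successive derivatives at the expansion point and divide by k!.
[(u - 16)^0] = 4;  [(u - 16)^1] = 1/8;  [(u - 16)^2] = -1/512;  [(u - 16)^3] = 1/16384;  [(u - 16)^4] = -5/2097152;  [(u - 16)^5] = 7/67108864;  [(u - 16)^6] = -21/4294967296.

-21*(u - 16)^6/4294967296 + 7*(u - 16)^5/67108864 - 5*(u - 16)^4/2097152 + (u - 16)^3/16384 - (u - 16)^2/512 + (u - 16)/8 + 4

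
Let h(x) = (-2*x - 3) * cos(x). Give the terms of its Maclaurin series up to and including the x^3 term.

x^3 + 3*x^2/2 - 2*x - 3

Multiply each power in the prefactor through the base expansion.
[x^0] = -3;  [x^1] = -2;  [x^2] = 3/2;  [x^3] = 1.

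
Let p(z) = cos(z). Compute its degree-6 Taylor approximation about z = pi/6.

Apply the Taylor formula c_k = f^(k)(a)/k!.

-sqrt(3)*(z - pi/6)^6/1440 - (z - pi/6)^5/240 + sqrt(3)*(z - pi/6)^4/48 + (z - pi/6)^3/12 - sqrt(3)*(z - pi/6)^2/4 - (z - pi/6)/2 + sqrt(3)/2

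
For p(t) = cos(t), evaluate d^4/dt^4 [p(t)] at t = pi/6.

sqrt(3)/2

The coefficient of (t - pi/6)^4 in the expansion is sqrt(3)/48, so p^(4)(pi/6) = 4! * (sqrt(3)/48) = sqrt(3)/2.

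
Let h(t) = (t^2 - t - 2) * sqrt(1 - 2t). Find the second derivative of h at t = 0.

6

Multiply each power in the prefactor through the base expansion.
The coefficient of t^2 in the expansion is 3, so h′′(0) = 2! * (3) = 6.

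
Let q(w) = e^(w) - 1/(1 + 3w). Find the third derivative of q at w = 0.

Add the two expansions coefficient-wise.
The coefficient of w^3 in the expansion is 163/6, so q′′′(0) = 3! * (163/6) = 163.

163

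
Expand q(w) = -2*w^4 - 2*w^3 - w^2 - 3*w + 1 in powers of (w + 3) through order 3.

22*(w + 3)^3 - 91*(w + 3)^2 + 165*(w + 3) - 107

Apply the Taylor formula c_k = f^(k)(a)/k!.
q(-3) = -107
q′(-3) = 165
q′′(-3) = -182
q′′′(-3) = 132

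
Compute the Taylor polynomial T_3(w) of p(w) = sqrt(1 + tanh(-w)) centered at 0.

5*w^3/48 - w^2/8 - w/2 + 1

Substitute the inner expansion into the outer series and collect powers.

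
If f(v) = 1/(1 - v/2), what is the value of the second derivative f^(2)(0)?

The coefficient of v^2 in the expansion is 1/4, so f′′(0) = 2! * (1/4) = 1/2.

1/2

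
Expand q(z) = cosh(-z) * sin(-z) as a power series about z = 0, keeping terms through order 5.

z^5/30 - z^3/3 - z

Take the Cauchy product of the two expansions.
q(0) = 0
q′(0) = -1
q′′(0) = 0
q′′′(0) = -2
q^(4)(0) = 0
q^(5)(0) = 4
Dividing each by k! gives the coefficients c_0, ..., c_5.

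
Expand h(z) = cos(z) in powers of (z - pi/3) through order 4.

Apply the Taylor formula c_k = f^(k)(a)/k!.
h(pi/3) = 1/2
h′(pi/3) = -sqrt(3)/2
h′′(pi/3) = -1/2
h′′′(pi/3) = sqrt(3)/2
h^(4)(pi/3) = 1/2
Then c_k = h^(k)(pi/3)/k! gives each Taylor coefficient.

(z - pi/3)^4/48 + sqrt(3)*(z - pi/3)^3/12 - (z - pi/3)^2/4 - sqrt(3)*(z - pi/3)/2 + 1/2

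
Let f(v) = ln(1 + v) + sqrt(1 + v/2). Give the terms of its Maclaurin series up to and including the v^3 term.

Combine the two series term by term.

131*v^3/384 - 17*v^2/32 + 5*v/4 + 1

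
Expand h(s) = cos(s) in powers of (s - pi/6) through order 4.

h(pi/6) = sqrt(3)/2
h′(pi/6) = -1/2
h′′(pi/6) = -sqrt(3)/2
h′′′(pi/6) = 1/2
h^(4)(pi/6) = sqrt(3)/2

sqrt(3)*(s - pi/6)^4/48 + (s - pi/6)^3/12 - sqrt(3)*(s - pi/6)^2/4 - (s - pi/6)/2 + sqrt(3)/2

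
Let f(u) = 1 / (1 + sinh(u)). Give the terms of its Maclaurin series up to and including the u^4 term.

Use the geometric series for the reciprocal, then substitute.
[u^0] = 1;  [u^1] = -1;  [u^2] = 1;  [u^3] = -7/6;  [u^4] = 4/3.

4*u^4/3 - 7*u^3/6 + u^2 - u + 1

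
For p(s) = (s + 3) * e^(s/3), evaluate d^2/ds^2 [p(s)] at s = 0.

1

Distribute the polynomial across the series and collect like powers.
From the series, [s^2] p = 1/2; multiply by 2! = 2 to get 1.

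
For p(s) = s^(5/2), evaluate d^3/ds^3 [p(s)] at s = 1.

15/8

The coefficient of (s - 1)^3 in the expansion is 5/16, so p′′′(1) = 3! * (5/16) = 15/8.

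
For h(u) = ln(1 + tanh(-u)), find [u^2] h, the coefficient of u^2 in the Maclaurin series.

Substitute the inner expansion into the outer series and collect powers.

-1/2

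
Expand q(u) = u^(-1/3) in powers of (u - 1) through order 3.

Compute the successive derivatives at the expansion point and divide by k!.
[(u - 1)^0] = 1;  [(u - 1)^1] = -1/3;  [(u - 1)^2] = 2/9;  [(u - 1)^3] = -14/81.

-14*(u - 1)^3/81 + 2*(u - 1)^2/9 - (u - 1)/3 + 1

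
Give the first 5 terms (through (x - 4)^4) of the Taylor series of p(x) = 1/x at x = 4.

(x - 4)^4/1024 - (x - 4)^3/256 + (x - 4)^2/64 - (x - 4)/16 + 1/4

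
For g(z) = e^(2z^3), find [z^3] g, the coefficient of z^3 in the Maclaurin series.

[z^0] = 1;  [z^1] = 0;  [z^2] = 0;  [z^3] = 2.

2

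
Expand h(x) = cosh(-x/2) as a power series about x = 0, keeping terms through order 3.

h(0) = 1
h′(0) = 0
h′′(0) = 1/4
h′′′(0) = 0
Dividing each by k! gives the coefficients c_0, ..., c_3.

x^2/8 + 1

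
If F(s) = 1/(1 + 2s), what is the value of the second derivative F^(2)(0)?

8

The coefficient of s^2 in the expansion is 4, so F′′(0) = 2! * (4) = 8.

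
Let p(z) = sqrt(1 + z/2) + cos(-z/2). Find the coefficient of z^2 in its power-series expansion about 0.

-5/32

Add the two expansions coefficient-wise.
p(0) = 2
p′(0) = 1/4
p′′(0) = -5/16
Then c_k = p^(k)(0)/k! gives each Taylor coefficient.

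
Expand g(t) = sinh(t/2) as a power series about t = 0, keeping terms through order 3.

t^3/48 + t/2

Differentiate repeatedly and evaluate at the center.
g(0) = 0
g′(0) = 1/2
g′′(0) = 0
g′′′(0) = 1/8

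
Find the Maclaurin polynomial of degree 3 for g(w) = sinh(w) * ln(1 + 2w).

Take the Cauchy product of the two expansions.
g(0) = 0
g′(0) = 0
g′′(0) = 4
g′′′(0) = -12

-2*w^3 + 2*w^2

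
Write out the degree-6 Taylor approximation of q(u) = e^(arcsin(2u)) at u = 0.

Compose series: expand the inner function first, then feed it into the outer expansion.
q(0) = 1
q′(0) = 2
q′′(0) = 4
q′′′(0) = 16
q^(4)(0) = 80
q^(5)(0) = 640
q^(6)(0) = 5440
The Taylor polynomial is Σ q^(k)(0)/k! · u^k.

68*u^6/9 + 16*u^5/3 + 10*u^4/3 + 8*u^3/3 + 2*u^2 + 2*u + 1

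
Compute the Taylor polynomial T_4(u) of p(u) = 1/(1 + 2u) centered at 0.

16*u^4 - 8*u^3 + 4*u^2 - 2*u + 1

[u^0] = 1;  [u^1] = -2;  [u^2] = 4;  [u^3] = -8;  [u^4] = 16.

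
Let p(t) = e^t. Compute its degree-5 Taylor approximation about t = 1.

e*(t - 1)^5/120 + e*(t - 1)^4/24 + e*(t - 1)^3/6 + e*(t - 1)^2/2 + e*(t - 1) + e

Use the known series and substitute for the argument.
p(1) = e
p′(1) = e
p′′(1) = e
p′′′(1) = e
p^(4)(1) = e
p^(5)(1) = e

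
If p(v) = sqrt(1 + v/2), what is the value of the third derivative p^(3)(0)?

Compute the successive derivatives at the expansion point and divide by k!.
The coefficient of v^3 in the expansion is 1/128, so p′′′(0) = 3! * (1/128) = 3/64.

3/64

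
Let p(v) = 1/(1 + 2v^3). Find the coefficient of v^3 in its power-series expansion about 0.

-2

[v^0] = 1;  [v^1] = 0;  [v^2] = 0;  [v^3] = -2.
So c_3 = p′′′(0)/3! = -2.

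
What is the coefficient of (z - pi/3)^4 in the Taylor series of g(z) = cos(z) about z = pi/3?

1/48

Differentiate repeatedly and evaluate at the center.
[(z - pi/3)^0] = 1/2;  [(z - pi/3)^1] = -sqrt(3)/2;  [(z - pi/3)^2] = -1/4;  [(z - pi/3)^3] = sqrt(3)/12;  [(z - pi/3)^4] = 1/48.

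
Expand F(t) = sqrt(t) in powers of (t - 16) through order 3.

(t - 16)^3/16384 - (t - 16)^2/512 + (t - 16)/8 + 4

Differentiate repeatedly and evaluate at the center.
[(t - 16)^0] = 4;  [(t - 16)^1] = 1/8;  [(t - 16)^2] = -1/512;  [(t - 16)^3] = 1/16384.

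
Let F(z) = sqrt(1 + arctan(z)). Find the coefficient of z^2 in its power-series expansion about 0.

Substitute the inner expansion into the outer series and collect powers.
[z^0] = 1;  [z^1] = 1/2;  [z^2] = -1/8.

-1/8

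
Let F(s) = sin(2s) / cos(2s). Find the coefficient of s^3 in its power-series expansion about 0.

Write the quotient as an unknown series and match coefficients against numerator = denominator · series.
[s^0] = 0;  [s^1] = 2;  [s^2] = 0;  [s^3] = 8/3.
So c_3 = F′′′(0)/3! = 8/3.

8/3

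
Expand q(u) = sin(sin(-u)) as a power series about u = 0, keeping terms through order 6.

Substitute the inner expansion into the outer series and collect powers.

-u^5/10 + u^3/3 - u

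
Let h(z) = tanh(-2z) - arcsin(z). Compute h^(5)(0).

-521

Add the two expansions coefficient-wise.
The coefficient of z^5 in the expansion is -521/120, so h^(5)(0) = 5! * (-521/120) = -521.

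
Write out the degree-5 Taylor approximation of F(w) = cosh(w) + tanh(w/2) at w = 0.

w^5/240 + w^4/24 - w^3/24 + w^2/2 + w/2 + 1

Combine the two series term by term.
F(0) = 1
F′(0) = 1/2
F′′(0) = 1
F′′′(0) = -1/4
F^(4)(0) = 1
F^(5)(0) = 1/2
Then c_k = F^(k)(0)/k! gives each Taylor coefficient.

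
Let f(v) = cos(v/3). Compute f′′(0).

-1/9

From the series, [v^2] f = -1/18; multiply by 2! = 2 to get -1/9.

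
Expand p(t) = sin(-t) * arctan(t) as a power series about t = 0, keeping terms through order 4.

Expand each factor separately, then convolve coefficients.
p(0) = 0
p′(0) = 0
p′′(0) = -2
p′′′(0) = 0
p^(4)(0) = 12
Dividing each by k! gives the coefficients c_0, ..., c_4.

t^4/2 - t^2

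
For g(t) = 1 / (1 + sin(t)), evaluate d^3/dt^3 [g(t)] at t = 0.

-5

Use the geometric series for the reciprocal, then substitute.
From the series, [t^3] g = -5/6; multiply by 3! = 6 to get -5.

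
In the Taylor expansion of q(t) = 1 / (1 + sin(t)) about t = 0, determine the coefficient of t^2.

Use the geometric series for the reciprocal, then substitute.
q(0) = 1
q′(0) = -1
q′′(0) = 2
Then c_k = q^(k)(0)/k! gives each Taylor coefficient.

1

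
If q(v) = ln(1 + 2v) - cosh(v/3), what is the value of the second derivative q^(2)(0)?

-37/9

Add the two expansions coefficient-wise.
From the series, [v^2] q = -37/18; multiply by 2! = 2 to get -37/9.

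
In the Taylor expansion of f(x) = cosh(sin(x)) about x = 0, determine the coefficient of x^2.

Substitute the inner expansion into the outer series and collect powers.
f(0) = 1
f′(0) = 0
f′′(0) = 1

1/2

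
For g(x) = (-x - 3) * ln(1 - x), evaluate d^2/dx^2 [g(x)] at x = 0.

Shift and add copies of the series according to the polynomial's terms.
From the series, [x^2] g = 5/2; multiply by 2! = 2 to get 5.

5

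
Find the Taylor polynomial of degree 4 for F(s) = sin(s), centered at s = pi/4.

[(s - pi/4)^0] = sqrt(2)/2;  [(s - pi/4)^1] = sqrt(2)/2;  [(s - pi/4)^2] = -sqrt(2)/4;  [(s - pi/4)^3] = -sqrt(2)/12;  [(s - pi/4)^4] = sqrt(2)/48.

sqrt(2)*(s - pi/4)^4/48 - sqrt(2)*(s - pi/4)^3/12 - sqrt(2)*(s - pi/4)^2/4 + sqrt(2)*(s - pi/4)/2 + sqrt(2)/2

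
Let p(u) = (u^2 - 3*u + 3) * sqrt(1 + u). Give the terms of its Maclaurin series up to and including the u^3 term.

Distribute the polynomial across the series and collect like powers.
[u^0] = 3;  [u^1] = -3/2;  [u^2] = -7/8;  [u^3] = 17/16.

17*u^3/16 - 7*u^2/8 - 3*u/2 + 3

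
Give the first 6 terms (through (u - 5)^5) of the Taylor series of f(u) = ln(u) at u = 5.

(u - 5)^5/15625 - (u - 5)^4/2500 + (u - 5)^3/375 - (u - 5)^2/50 + (u - 5)/5 + ln(5)

f(5) = ln(5)
f′(5) = 1/5
f′′(5) = -1/25
f′′′(5) = 2/125
f^(4)(5) = -6/625
f^(5)(5) = 24/3125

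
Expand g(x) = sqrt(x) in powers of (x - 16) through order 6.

-21*(x - 16)^6/4294967296 + 7*(x - 16)^5/67108864 - 5*(x - 16)^4/2097152 + (x - 16)^3/16384 - (x - 16)^2/512 + (x - 16)/8 + 4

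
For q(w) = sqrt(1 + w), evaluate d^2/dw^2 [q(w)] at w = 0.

Differentiate repeatedly and evaluate at the center.
The coefficient of w^2 in the expansion is -1/8, so q′′(0) = 2! * (-1/8) = -1/4.

-1/4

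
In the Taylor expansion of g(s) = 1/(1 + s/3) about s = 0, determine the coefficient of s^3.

-1/27

[s^0] = 1;  [s^1] = -1/3;  [s^2] = 1/9;  [s^3] = -1/27.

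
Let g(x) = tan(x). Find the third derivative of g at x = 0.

2

Apply the Taylor formula c_k = f^(k)(a)/k!.
The coefficient of x^3 in the expansion is 1/3, so g′′′(0) = 3! * (1/3) = 2.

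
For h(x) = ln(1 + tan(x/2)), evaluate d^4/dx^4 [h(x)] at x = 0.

-7/8

Plug the Maclaurin series of the inner function into that of the outer and collect terms.
The coefficient of x^4 in the expansion is -7/192, so h^(4)(0) = 4! * (-7/192) = -7/8.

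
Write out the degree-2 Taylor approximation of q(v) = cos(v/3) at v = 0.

1 - v^2/18

q(0) = 1
q′(0) = 0
q′′(0) = -1/9
Then c_k = q^(k)(0)/k! gives each Taylor coefficient.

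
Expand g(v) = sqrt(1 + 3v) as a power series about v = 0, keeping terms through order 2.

-9*v^2/8 + 3*v/2 + 1

Compute the successive derivatives at the expansion point and divide by k!.
g(0) = 1
g′(0) = 3/2
g′′(0) = -9/4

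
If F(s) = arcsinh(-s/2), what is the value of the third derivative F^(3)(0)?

From the series, [s^3] F = 1/48; multiply by 3! = 6 to get 1/8.

1/8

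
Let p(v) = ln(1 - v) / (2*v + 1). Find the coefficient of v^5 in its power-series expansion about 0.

Expand 1/(denominator) as a geometric series and multiply by the numerator's series.
So c_5 = p^(5)(0)/5! = -391/30.

-391/30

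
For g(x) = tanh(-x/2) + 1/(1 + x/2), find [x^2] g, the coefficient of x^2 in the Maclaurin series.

Combine the two series term by term.
g(0) = 1
g′(0) = -1
g′′(0) = 1/2
The Taylor polynomial is Σ g^(k)(0)/k! · x^k.

1/4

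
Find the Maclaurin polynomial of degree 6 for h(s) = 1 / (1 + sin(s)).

Write 1/(1+u) = 1 - u + u^2 - u^3 + ... and substitute the series for u.

17*s^6/45 - 61*s^5/120 + 2*s^4/3 - 5*s^3/6 + s^2 - s + 1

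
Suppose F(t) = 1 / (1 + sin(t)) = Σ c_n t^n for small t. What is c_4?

2/3

Write 1/(1+u) = 1 - u + u^2 - u^3 + ... and substitute the series for u.
F(0) = 1
F′(0) = -1
F′′(0) = 2
F′′′(0) = -5
F^(4)(0) = 16
So c_4 = F^(4)(0)/4! = 2/3.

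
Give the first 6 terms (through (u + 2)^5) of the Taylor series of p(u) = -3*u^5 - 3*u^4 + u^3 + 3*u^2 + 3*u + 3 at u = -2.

Differentiate repeatedly and evaluate at the center.
[(u + 2)^0] = 49;  [(u + 2)^1] = -141;  [(u + 2)^2] = 165;  [(u + 2)^3] = -95;  [(u + 2)^4] = 27;  [(u + 2)^5] = -3.

-3*(u + 2)^5 + 27*(u + 2)^4 - 95*(u + 2)^3 + 165*(u + 2)^2 - 141*(u + 2) + 49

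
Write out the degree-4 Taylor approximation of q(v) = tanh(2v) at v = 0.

Apply the Taylor formula c_k = f^(k)(a)/k!.
[v^0] = 0;  [v^1] = 2;  [v^2] = 0;  [v^3] = -8/3;  [v^4] = 0.

-8*v^3/3 + 2*v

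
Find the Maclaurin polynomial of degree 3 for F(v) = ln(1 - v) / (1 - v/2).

-5*v^3/6 - v^2 - v

Write out both Maclaurin series and multiply, keeping only the needed powers.
[v^0] = 0;  [v^1] = -1;  [v^2] = -1;  [v^3] = -5/6.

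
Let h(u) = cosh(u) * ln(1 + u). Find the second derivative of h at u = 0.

Expand each factor separately, then convolve coefficients.
From the series, [u^2] h = -1/2; multiply by 2! = 2 to get -1.

-1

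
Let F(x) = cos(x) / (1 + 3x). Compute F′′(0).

Multiply the two series term by term and collect like powers.
From the series, [x^2] F = 17/2; multiply by 2! = 2 to get 17.

17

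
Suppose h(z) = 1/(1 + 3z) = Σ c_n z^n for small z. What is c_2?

Use the known series and substitute for the argument.
h(0) = 1
h′(0) = -3
h′′(0) = 18
So c_2 = h′′(0)/2! = 9.

9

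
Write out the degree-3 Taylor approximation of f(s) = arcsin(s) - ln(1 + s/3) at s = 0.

25*s^3/162 + s^2/18 + 2*s/3

Add the two expansions coefficient-wise.
f(0) = 0
f′(0) = 2/3
f′′(0) = 1/9
f′′′(0) = 25/27
Dividing each by k! gives the coefficients c_0, ..., c_3.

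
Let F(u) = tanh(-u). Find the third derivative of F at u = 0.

Use the known series and substitute for the argument.
The coefficient of u^3 in the expansion is 1/3, so F′′′(0) = 3! * (1/3) = 2.

2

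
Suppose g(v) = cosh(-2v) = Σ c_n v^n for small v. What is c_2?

2

g(0) = 1
g′(0) = 0
g′′(0) = 4
So c_2 = g′′(0)/2! = 2.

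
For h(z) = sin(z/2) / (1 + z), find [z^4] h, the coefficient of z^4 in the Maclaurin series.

Write out both Maclaurin series and multiply, keeping only the needed powers.
[z^0] = 0;  [z^1] = 1/2;  [z^2] = -1/2;  [z^3] = 23/48;  [z^4] = -23/48.

-23/48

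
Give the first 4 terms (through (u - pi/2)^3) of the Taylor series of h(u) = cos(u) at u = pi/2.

Compute the successive derivatives at the expansion point and divide by k!.
h(pi/2) = 0
h′(pi/2) = -1
h′′(pi/2) = 0
h′′′(pi/2) = 1
The Taylor polynomial is Σ h^(k)(pi/2)/k! · (u - pi/2)^k.

(u - pi/2)^3/6 - (u - pi/2)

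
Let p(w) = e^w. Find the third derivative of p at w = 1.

Differentiate repeatedly and evaluate at the center.
From the series, [(w - 1)^3] p = e/6; multiply by 3! = 6 to get e.

e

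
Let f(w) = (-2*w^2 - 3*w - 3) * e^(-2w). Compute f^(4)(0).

Shift and add copies of the series according to the polynomial's terms.
The coefficient of w^4 in the expansion is -2, so f^(4)(0) = 4! * (-2) = -48.

-48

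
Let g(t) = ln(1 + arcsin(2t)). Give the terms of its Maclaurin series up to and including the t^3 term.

4*t^3 - 2*t^2 + 2*t

Substitute the inner expansion into the outer series and collect powers.
[t^0] = 0;  [t^1] = 2;  [t^2] = -2;  [t^3] = 4.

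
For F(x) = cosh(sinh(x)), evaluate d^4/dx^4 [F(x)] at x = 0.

5

Substitute the inner expansion into the outer series and collect powers.
From the series, [x^4] F = 5/24; multiply by 4! = 24 to get 5.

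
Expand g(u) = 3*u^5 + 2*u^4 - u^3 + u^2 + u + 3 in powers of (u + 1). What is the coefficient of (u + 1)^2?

Compute the successive derivatives at the expansion point and divide by k!.
g(-1) = 3
g′(-1) = 3
g′′(-1) = -28
So c_2 = g′′(-1)/2! = -14.

-14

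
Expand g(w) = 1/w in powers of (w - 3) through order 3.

Differentiate repeatedly and evaluate at the center.
g(3) = 1/3
g′(3) = -1/9
g′′(3) = 2/27
g′′′(3) = -2/27
Dividing each by k! gives the coefficients c_0, ..., c_3.

-(w - 3)^3/81 + (w - 3)^2/27 - (w - 3)/9 + 1/3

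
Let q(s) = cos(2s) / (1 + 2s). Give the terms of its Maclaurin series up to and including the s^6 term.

1556*s^6/45 - 52*s^5/3 + 26*s^4/3 - 4*s^3 + 2*s^2 - 2*s + 1

Write out both Maclaurin series and multiply, keeping only the needed powers.
q(0) = 1
q′(0) = -2
q′′(0) = 4
q′′′(0) = -24
q^(4)(0) = 208
q^(5)(0) = -2080
q^(6)(0) = 24896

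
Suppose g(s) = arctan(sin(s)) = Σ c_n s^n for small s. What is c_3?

Let u equal the inner series; expand the outer function in u and truncate.
g(0) = 0
g′(0) = 1
g′′(0) = 0
g′′′(0) = -3
So c_3 = g′′′(0)/3! = -1/2.

-1/2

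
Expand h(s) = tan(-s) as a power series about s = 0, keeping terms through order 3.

[s^0] = 0;  [s^1] = -1;  [s^2] = 0;  [s^3] = -1/3.

-s^3/3 - s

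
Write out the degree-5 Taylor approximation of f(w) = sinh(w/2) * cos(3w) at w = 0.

Take the Cauchy product of the two expansions.
f(0) = 0
f′(0) = 1/2
f′′(0) = 0
f′′′(0) = -107/8
f^(4)(0) = 0
f^(5)(0) = 6121/32

6121*w^5/3840 - 107*w^3/48 + w/2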